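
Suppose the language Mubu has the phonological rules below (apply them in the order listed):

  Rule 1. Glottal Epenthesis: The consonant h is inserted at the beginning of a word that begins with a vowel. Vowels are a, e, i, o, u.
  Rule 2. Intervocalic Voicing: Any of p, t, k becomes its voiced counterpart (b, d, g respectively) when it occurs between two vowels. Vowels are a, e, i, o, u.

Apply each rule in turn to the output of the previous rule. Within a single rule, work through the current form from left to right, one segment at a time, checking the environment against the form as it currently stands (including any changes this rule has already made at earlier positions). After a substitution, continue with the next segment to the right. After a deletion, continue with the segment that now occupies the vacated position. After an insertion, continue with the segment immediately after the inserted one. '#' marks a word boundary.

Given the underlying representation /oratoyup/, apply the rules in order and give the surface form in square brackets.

Rule 1 Glottal Epenthesis: [oratoyup] → [horatoyup]
Rule 2 Intervocalic Voicing: [horatoyup] → [horadoyup]

[horadoyup]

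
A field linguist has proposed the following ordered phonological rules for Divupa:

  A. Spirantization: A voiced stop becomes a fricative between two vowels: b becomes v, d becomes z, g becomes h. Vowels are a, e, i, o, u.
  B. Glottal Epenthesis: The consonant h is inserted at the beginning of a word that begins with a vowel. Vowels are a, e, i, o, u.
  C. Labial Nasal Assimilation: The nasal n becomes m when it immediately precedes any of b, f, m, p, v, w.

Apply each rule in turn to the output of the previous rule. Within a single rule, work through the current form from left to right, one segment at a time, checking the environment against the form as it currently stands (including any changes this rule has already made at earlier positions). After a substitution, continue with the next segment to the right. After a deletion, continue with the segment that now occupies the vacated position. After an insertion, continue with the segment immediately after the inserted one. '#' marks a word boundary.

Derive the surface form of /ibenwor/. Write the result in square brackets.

A Spirantization: [ibenwor] → [ivenwor]
B Glottal Epenthesis: [ivenwor] → [hivenwor]
C Labial Nasal Assimilation: [hivenwor] → [hivemwor]

[hivemwor]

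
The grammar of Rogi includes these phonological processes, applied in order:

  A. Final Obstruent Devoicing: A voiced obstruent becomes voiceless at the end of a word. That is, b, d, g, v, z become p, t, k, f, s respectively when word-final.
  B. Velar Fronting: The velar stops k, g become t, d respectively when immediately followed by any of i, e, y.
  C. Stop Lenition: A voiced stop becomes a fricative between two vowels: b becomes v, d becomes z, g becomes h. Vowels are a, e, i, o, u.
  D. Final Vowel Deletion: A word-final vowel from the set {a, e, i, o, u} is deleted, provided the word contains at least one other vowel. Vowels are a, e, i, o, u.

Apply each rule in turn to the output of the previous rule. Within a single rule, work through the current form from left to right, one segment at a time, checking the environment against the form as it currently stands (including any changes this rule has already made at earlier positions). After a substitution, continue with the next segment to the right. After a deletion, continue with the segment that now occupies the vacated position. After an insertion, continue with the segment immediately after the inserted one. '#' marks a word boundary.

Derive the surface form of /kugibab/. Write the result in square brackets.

[kuzivap]

A Final Obstruent Devoicing: [kugibab] → [kugibap]
B Velar Fronting: [kugibap] → [kudibap]
C Stop Lenition: [kudibap] → [kuzivap]
D Final Vowel Deletion: no change — [kuzivap]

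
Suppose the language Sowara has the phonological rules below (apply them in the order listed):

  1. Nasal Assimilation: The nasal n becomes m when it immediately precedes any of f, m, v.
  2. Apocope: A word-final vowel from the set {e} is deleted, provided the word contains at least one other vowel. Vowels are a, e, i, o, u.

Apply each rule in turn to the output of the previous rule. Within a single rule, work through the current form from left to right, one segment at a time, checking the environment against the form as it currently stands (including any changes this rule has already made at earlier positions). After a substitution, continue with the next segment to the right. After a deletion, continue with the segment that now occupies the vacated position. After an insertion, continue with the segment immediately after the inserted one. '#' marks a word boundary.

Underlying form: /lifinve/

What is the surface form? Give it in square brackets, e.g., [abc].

1 Nasal Assimilation: [lifinve] → [lifimve]
2 Apocope: [lifimve] → [lifimv]

[lifimv]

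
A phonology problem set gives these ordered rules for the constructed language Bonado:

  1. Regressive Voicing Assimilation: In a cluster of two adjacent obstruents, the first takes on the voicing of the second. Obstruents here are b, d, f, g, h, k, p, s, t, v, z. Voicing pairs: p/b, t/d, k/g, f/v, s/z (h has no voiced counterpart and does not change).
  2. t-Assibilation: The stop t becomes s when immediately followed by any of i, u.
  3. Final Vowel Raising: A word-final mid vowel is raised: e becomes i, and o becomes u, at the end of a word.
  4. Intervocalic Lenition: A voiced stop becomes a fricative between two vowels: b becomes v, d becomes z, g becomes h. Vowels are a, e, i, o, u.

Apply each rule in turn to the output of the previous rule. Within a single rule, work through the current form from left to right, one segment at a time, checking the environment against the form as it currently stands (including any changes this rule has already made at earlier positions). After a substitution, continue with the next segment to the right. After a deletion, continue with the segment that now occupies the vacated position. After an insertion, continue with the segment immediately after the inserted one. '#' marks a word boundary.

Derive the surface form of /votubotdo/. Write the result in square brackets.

[vosuvoddu]

1 Regressive Voicing Assimilation: [votubotdo] → [votuboddo]
2 t-Assibilation: [votuboddo] → [vosuboddo]
3 Final Vowel Raising: [vosuboddo] → [vosuboddu]
4 Intervocalic Lenition: [vosuboddu] → [vosuvoddu]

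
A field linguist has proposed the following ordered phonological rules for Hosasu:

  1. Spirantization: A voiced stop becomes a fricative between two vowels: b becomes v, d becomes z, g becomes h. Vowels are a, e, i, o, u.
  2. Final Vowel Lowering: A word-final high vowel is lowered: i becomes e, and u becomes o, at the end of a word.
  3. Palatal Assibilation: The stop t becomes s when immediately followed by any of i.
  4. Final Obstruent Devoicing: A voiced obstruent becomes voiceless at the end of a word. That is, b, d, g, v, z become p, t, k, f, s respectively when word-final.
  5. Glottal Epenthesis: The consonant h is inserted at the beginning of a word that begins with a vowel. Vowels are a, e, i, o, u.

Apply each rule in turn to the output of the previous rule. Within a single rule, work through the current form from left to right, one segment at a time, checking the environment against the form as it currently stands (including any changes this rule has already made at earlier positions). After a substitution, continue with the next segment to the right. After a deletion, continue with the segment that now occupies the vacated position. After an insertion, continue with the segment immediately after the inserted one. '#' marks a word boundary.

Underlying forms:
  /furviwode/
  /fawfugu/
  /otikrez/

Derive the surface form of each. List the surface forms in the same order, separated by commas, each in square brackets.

[furviwoze], [fawfuho], [hosikres]

/furviwode/:
  1 Spirantization: [furviwode] → [furviwoze]
  2 Final Vowel Lowering: no change — [furviwoze]
  3 Palatal Assibilation: no change — [furviwoze]
  4 Final Obstruent Devoicing: no change — [furviwoze]
  5 Glottal Epenthesis: no change — [furviwoze]
/fawfugu/:
  1 Spirantization: [fawfugu] → [fawfuhu]
  2 Final Vowel Lowering: [fawfuhu] → [fawfuho]
  3 Palatal Assibilation: no change — [fawfuho]
  4 Final Obstruent Devoicing: no change — [fawfuho]
  5 Glottal Epenthesis: no change — [fawfuho]
/otikrez/:
  1 Spirantization: no change — [otikrez]
  2 Final Vowel Lowering: no change — [otikrez]
  3 Palatal Assibilation: [otikrez] → [osikrez]
  4 Final Obstruent Devoicing: [osikrez] → [osikres]
  5 Glottal Epenthesis: [osikres] → [hosikres]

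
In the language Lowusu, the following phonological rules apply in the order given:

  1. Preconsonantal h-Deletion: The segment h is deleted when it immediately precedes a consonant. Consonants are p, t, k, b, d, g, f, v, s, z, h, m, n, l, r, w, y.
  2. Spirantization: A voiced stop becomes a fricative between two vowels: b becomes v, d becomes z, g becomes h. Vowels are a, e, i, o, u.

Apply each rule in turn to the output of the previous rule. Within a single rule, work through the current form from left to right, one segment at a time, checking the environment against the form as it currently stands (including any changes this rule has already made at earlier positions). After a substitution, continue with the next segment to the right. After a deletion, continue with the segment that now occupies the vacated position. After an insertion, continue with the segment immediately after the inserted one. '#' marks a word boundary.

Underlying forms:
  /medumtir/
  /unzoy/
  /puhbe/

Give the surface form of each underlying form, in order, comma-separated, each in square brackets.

[mezumtir], [unzoy], [puve]

/medumtir/:
  1 Preconsonantal h-Deletion: no change — [medumtir]
  2 Spirantization: [medumtir] → [mezumtir]
/unzoy/:
  1 Preconsonantal h-Deletion: no change — [unzoy]
  2 Spirantization: no change — [unzoy]
/puhbe/:
  1 Preconsonantal h-Deletion: [puhbe] → [pube]
  2 Spirantization: [pube] → [puve]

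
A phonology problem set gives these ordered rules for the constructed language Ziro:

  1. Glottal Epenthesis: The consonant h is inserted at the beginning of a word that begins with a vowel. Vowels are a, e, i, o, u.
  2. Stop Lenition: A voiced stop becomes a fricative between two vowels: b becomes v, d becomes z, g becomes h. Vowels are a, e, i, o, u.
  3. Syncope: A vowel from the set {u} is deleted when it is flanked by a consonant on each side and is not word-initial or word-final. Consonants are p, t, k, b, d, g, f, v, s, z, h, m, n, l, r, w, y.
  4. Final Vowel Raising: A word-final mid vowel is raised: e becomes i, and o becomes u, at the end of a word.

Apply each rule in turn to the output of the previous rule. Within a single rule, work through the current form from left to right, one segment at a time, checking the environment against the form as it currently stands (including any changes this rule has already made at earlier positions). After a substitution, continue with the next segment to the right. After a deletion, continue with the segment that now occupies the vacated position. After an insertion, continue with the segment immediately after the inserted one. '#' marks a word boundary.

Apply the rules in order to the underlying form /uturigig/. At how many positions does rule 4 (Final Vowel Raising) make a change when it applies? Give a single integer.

1 Glottal Epenthesis: [uturigig] → [huturigig]
2 Stop Lenition: [huturigig] → [huturihig]
3 Syncope: [huturihig] → [htrihig]
4 Final Vowel Raising: no change — [htrihig]
Rule 4 changed 0 position(s).

0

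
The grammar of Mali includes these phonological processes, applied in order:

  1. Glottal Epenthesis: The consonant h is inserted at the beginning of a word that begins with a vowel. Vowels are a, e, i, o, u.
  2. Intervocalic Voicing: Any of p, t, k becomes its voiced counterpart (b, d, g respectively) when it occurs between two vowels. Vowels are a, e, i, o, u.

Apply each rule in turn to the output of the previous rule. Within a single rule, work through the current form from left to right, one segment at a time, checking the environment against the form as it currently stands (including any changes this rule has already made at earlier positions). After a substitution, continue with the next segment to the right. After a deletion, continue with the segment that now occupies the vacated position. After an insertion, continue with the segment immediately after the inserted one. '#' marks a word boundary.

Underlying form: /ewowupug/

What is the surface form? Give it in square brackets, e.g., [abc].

1 Glottal Epenthesis: [ewowupug] → [hewowupug]
2 Intervocalic Voicing: [hewowupug] → [hewowubug]

[hewowubug]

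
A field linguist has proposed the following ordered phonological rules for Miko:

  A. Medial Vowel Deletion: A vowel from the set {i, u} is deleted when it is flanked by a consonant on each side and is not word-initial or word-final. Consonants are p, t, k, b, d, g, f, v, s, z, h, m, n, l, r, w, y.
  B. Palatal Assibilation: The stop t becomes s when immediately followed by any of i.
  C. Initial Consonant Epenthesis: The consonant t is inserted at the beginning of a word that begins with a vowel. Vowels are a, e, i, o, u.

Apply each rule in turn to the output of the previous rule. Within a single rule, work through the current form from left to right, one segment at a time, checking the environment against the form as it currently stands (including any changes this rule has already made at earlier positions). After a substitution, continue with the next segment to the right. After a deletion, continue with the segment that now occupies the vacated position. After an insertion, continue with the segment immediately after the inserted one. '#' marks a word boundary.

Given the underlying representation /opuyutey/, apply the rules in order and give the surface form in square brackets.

A Medial Vowel Deletion: [opuyutey] → [opytey]
B Palatal Assibilation: no change — [opytey]
C Initial Consonant Epenthesis: [opytey] → [topytey]

[topytey]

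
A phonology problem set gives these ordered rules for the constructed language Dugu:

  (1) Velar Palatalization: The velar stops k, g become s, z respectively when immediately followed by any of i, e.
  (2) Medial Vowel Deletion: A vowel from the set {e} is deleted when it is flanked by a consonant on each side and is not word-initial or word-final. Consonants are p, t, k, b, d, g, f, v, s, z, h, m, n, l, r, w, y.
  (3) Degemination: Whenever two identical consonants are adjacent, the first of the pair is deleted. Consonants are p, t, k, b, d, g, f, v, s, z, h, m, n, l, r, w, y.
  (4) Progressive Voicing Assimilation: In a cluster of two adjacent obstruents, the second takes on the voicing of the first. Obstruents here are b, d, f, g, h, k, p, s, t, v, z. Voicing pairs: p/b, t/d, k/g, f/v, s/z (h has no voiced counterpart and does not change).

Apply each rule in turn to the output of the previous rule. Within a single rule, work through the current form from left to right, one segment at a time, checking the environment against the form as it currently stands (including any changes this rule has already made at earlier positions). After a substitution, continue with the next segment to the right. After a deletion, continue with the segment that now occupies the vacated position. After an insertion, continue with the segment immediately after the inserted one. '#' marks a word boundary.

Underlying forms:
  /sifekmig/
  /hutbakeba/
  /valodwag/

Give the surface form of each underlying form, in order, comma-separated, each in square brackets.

[sifkmig], [hutpaspa], [valodwag]

/sifekmig/:
  (1) Velar Palatalization: no change — [sifekmig]
  (2) Medial Vowel Deletion: [sifekmig] → [sifkmig]
  (3) Degemination: no change — [sifkmig]
  (4) Progressive Voicing Assimilation: no change — [sifkmig]
/hutbakeba/:
  (1) Velar Palatalization: [hutbakeba] → [hutbaseba]
  (2) Medial Vowel Deletion: [hutbaseba] → [hutbasba]
  (3) Degemination: no change — [hutbasba]
  (4) Progressive Voicing Assimilation: [hutbasba] → [hutpaspa]
/valodwag/:
  (1) Velar Palatalization: no change — [valodwag]
  (2) Medial Vowel Deletion: no change — [valodwag]
  (3) Degemination: no change — [valodwag]
  (4) Progressive Voicing Assimilation: no change — [valodwag]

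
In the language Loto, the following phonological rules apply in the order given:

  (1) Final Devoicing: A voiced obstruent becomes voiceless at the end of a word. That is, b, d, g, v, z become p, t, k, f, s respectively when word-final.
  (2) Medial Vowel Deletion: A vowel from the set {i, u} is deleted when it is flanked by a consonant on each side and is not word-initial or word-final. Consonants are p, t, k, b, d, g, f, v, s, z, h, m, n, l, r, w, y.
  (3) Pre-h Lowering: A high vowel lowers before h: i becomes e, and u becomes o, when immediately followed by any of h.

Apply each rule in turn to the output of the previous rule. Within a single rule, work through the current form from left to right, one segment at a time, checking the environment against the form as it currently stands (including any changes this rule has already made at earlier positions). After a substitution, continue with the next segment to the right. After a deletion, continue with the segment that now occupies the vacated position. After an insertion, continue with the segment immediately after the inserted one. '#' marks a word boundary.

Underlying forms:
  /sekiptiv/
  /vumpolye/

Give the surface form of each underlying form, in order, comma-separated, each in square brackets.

[sekptf], [vmpolye]

/sekiptiv/:
  (1) Final Devoicing: [sekiptiv] → [sekiptif]
  (2) Medial Vowel Deletion: [sekiptif] → [sekptf]
  (3) Pre-h Lowering: no change — [sekptf]
/vumpolye/:
  (1) Final Devoicing: no change — [vumpolye]
  (2) Medial Vowel Deletion: [vumpolye] → [vmpolye]
  (3) Pre-h Lowering: no change — [vmpolye]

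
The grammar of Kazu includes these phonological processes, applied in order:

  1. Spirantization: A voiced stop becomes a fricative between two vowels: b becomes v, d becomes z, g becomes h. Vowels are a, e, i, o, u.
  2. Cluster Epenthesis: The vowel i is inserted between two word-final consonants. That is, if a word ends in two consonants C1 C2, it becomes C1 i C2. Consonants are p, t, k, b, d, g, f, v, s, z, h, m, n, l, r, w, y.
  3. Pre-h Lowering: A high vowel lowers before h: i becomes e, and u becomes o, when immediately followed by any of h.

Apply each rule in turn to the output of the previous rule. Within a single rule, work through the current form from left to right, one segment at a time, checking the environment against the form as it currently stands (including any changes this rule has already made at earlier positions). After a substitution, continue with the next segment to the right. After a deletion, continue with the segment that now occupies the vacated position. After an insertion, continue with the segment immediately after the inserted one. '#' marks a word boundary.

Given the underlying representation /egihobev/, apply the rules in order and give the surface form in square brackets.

1 Spirantization: [egihobev] → [ehihovev]
2 Cluster Epenthesis: no change — [ehihovev]
3 Pre-h Lowering: [ehihovev] → [ehehovev]

[ehehovev]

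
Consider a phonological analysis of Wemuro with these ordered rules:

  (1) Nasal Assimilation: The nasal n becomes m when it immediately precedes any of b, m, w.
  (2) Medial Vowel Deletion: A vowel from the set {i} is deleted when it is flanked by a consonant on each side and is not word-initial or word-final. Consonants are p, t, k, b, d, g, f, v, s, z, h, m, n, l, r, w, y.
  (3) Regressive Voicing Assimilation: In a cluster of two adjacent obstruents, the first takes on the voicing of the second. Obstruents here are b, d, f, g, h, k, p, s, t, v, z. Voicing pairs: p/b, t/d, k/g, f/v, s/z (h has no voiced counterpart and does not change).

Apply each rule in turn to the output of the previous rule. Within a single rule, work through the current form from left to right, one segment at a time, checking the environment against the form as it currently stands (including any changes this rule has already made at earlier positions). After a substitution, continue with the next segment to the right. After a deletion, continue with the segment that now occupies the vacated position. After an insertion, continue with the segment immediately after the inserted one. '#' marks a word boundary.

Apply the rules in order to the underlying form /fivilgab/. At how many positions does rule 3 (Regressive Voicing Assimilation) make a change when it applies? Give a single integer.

(1) Nasal Assimilation: no change — [fivilgab]
(2) Medial Vowel Deletion: [fivilgab] → [fvlgab]
(3) Regressive Voicing Assimilation: [fvlgab] → [vvlgab]
Rule 3 changed 1 position(s).

1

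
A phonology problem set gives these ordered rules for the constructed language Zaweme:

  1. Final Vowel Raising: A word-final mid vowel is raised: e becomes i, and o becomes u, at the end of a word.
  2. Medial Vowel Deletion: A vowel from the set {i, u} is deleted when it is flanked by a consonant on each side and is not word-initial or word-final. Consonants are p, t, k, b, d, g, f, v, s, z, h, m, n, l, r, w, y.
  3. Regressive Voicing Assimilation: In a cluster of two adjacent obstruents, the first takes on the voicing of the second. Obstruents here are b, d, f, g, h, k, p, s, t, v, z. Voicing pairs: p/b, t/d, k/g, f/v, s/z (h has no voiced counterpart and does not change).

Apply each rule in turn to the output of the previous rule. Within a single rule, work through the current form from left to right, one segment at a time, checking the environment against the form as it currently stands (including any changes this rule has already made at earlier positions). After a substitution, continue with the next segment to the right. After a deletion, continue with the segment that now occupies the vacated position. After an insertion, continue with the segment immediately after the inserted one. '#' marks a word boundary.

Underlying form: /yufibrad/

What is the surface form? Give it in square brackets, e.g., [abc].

[yvbrad]

1 Final Vowel Raising: no change — [yufibrad]
2 Medial Vowel Deletion: [yufibrad] → [yfbrad]
3 Regressive Voicing Assimilation: [yfbrad] → [yvbrad]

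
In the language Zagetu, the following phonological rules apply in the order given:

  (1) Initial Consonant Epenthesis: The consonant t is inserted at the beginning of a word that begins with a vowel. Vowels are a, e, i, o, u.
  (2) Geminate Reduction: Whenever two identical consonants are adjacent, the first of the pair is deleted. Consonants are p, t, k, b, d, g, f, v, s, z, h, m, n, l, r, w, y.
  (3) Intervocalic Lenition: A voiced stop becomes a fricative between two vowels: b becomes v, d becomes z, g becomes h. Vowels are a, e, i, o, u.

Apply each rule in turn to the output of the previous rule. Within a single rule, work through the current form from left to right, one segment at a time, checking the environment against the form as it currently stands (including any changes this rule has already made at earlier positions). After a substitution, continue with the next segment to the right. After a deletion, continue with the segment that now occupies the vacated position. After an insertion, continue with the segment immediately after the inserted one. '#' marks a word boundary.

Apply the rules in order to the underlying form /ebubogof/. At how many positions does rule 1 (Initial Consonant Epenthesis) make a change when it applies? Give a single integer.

(1) Initial Consonant Epenthesis: [ebubogof] → [tebubogof]
(2) Geminate Reduction: no change — [tebubogof]
(3) Intervocalic Lenition: [tebubogof] → [tevuvohof]
Rule 1 changed 1 position(s).

1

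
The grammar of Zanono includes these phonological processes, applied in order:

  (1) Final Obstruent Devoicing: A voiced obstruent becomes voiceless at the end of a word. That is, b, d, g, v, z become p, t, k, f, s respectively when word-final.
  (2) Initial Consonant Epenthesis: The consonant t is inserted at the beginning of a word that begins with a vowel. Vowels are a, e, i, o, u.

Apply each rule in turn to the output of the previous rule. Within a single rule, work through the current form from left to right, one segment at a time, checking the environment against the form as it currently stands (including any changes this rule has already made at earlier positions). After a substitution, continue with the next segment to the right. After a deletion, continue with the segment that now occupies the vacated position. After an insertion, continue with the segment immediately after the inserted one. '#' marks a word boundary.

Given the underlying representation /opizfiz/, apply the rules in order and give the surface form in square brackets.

[topizfis]

(1) Final Obstruent Devoicing: [opizfiz] → [opizfis]
(2) Initial Consonant Epenthesis: [opizfis] → [topizfis]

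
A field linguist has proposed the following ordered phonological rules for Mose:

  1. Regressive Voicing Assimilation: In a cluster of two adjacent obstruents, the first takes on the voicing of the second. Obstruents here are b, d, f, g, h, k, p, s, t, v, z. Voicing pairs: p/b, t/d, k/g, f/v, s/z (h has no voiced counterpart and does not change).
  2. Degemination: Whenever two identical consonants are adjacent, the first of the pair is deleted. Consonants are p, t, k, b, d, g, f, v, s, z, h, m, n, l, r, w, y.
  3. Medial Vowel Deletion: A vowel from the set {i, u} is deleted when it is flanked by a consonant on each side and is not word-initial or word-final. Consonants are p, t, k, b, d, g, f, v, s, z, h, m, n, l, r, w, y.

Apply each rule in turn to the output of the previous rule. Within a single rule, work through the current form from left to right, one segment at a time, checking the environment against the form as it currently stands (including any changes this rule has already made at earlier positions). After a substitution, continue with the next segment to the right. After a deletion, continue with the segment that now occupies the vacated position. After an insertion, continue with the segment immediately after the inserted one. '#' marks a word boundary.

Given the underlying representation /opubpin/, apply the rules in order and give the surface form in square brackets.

1 Regressive Voicing Assimilation: [opubpin] → [opuppin]
2 Degemination: [opuppin] → [opupin]
3 Medial Vowel Deletion: [opupin] → [oppn]

[oppn]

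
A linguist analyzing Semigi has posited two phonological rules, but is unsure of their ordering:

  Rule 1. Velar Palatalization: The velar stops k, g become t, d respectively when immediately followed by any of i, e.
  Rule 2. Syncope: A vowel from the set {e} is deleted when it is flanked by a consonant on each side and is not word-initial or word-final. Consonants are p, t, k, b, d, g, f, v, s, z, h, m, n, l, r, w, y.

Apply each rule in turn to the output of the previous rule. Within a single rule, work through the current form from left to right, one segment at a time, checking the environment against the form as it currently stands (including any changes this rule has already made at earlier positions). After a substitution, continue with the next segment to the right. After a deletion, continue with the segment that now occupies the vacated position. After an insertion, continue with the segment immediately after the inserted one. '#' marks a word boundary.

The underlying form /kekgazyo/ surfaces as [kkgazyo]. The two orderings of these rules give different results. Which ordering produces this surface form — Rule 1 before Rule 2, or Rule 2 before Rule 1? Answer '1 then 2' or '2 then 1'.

Order 1 then 2:
  1 Velar Palatalization: [kekgazyo] → [tekgazyo]
  2 Syncope: [tekgazyo] → [tkgazyo]
  result: [tkgazyo]
Order 2 then 1:
  2 Syncope: [kekgazyo] → [kkgazyo]
  1 Velar Palatalization: no change — [kkgazyo]
  result: [kkgazyo]

2 then 1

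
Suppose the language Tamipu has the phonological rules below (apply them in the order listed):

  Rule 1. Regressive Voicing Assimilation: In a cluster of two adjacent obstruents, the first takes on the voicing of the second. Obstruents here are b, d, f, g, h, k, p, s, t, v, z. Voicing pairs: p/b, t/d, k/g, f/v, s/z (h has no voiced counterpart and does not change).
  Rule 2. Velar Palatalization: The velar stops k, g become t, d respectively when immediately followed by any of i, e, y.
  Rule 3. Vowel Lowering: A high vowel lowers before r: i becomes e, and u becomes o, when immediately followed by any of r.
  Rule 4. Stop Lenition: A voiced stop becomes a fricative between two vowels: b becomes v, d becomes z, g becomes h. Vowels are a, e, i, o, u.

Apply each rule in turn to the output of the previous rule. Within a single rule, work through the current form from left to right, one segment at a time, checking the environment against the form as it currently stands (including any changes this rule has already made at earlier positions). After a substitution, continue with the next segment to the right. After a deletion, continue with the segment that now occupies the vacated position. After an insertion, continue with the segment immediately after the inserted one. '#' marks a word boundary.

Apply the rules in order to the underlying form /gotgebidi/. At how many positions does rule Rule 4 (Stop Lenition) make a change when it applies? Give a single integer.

2

Rule 1 Regressive Voicing Assimilation: [gotgebidi] → [godgebidi]
Rule 2 Velar Palatalization: [godgebidi] → [goddebidi]
Rule 3 Vowel Lowering: no change — [goddebidi]
Rule 4 Stop Lenition: [goddebidi] → [goddevizi]
Rule Rule 4 changed 2 position(s).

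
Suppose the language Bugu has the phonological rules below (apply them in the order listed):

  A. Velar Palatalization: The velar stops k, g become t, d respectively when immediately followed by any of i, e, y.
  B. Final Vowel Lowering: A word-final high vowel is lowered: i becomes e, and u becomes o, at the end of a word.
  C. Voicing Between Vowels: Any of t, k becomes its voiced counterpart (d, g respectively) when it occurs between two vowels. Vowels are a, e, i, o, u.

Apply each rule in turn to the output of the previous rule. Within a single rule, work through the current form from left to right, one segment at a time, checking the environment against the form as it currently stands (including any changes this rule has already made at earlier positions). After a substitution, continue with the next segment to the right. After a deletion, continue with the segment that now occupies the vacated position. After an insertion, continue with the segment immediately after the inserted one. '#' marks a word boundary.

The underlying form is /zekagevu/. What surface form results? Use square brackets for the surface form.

[zegadevo]

A Velar Palatalization: [zekagevu] → [zekadevu]
B Final Vowel Lowering: [zekadevu] → [zekadevo]
C Voicing Between Vowels: [zekadevo] → [zegadevo]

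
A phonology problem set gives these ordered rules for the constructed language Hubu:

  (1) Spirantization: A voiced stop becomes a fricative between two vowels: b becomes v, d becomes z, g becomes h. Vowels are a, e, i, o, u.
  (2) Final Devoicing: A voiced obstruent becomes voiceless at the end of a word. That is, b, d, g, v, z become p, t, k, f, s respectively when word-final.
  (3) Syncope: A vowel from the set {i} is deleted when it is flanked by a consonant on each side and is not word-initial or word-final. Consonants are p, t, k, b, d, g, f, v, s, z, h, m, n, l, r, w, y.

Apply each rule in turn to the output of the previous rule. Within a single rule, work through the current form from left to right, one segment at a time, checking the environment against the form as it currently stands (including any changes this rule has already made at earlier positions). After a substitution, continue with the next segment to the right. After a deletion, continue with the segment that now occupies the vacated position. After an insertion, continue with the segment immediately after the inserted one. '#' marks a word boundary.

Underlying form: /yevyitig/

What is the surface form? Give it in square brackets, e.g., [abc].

(1) Spirantization: no change — [yevyitig]
(2) Final Devoicing: [yevyitig] → [yevyitik]
(3) Syncope: [yevyitik] → [yevytk]

[yevytk]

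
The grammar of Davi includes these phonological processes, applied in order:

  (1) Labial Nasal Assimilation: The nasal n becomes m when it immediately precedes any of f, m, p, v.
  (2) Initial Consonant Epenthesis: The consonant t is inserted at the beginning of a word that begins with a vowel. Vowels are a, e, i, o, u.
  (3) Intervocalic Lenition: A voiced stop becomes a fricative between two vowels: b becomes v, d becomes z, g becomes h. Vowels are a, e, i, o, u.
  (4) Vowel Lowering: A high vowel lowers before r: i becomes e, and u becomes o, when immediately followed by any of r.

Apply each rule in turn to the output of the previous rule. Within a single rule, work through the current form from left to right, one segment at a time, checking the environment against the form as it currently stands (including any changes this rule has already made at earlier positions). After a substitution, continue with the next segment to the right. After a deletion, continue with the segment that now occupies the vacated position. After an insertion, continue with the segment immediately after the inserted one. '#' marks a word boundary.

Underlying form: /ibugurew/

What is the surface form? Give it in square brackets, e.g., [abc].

[tivuhorew]

(1) Labial Nasal Assimilation: no change — [ibugurew]
(2) Initial Consonant Epenthesis: [ibugurew] → [tibugurew]
(3) Intervocalic Lenition: [tibugurew] → [tivuhurew]
(4) Vowel Lowering: [tivuhurew] → [tivuhorew]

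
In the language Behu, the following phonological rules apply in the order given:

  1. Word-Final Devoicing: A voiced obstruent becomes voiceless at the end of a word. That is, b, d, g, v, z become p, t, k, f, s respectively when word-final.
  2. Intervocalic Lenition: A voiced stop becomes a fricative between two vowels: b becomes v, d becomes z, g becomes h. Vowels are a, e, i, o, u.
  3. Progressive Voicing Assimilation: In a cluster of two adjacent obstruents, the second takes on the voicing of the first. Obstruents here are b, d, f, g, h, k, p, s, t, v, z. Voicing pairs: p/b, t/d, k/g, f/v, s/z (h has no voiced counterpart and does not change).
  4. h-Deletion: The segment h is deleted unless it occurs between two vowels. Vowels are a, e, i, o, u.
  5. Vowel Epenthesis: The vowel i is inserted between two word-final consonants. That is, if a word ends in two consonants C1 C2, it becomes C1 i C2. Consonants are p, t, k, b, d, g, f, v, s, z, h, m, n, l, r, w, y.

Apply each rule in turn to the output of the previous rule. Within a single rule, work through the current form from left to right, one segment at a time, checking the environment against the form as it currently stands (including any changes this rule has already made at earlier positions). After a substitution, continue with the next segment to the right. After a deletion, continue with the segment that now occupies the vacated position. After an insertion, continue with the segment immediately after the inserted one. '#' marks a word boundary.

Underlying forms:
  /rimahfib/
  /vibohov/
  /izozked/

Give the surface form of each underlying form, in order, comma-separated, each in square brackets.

[rimafip], [vivohof], [izozget]

/rimahfib/:
  1 Word-Final Devoicing: [rimahfib] → [rimahfip]
  2 Intervocalic Lenition: no change — [rimahfip]
  3 Progressive Voicing Assimilation: no change — [rimahfip]
  4 h-Deletion: [rimahfip] → [rimafip]
  5 Vowel Epenthesis: no change — [rimafip]
/vibohov/:
  1 Word-Final Devoicing: [vibohov] → [vibohof]
  2 Intervocalic Lenition: [vibohof] → [vivohof]
  3 Progressive Voicing Assimilation: no change — [vivohof]
  4 h-Deletion: no change — [vivohof]
  5 Vowel Epenthesis: no change — [vivohof]
/izozked/:
  1 Word-Final Devoicing: [izozked] → [izozket]
  2 Intervocalic Lenition: no change — [izozket]
  3 Progressive Voicing Assimilation: [izozket] → [izozget]
  4 h-Deletion: no change — [izozget]
  5 Vowel Epenthesis: no change — [izozget]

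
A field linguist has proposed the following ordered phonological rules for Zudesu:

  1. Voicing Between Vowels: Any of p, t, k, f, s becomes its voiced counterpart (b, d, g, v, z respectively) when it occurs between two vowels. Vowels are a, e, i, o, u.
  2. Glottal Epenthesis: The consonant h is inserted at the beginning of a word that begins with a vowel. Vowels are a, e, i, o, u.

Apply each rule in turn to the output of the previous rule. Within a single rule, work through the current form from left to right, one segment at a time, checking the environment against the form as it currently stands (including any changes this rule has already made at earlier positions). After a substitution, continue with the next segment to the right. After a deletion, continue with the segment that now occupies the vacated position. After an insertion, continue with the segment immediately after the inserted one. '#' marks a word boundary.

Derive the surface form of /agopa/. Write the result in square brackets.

1 Voicing Between Vowels: [agopa] → [agoba]
2 Glottal Epenthesis: [agoba] → [hagoba]

[hagoba]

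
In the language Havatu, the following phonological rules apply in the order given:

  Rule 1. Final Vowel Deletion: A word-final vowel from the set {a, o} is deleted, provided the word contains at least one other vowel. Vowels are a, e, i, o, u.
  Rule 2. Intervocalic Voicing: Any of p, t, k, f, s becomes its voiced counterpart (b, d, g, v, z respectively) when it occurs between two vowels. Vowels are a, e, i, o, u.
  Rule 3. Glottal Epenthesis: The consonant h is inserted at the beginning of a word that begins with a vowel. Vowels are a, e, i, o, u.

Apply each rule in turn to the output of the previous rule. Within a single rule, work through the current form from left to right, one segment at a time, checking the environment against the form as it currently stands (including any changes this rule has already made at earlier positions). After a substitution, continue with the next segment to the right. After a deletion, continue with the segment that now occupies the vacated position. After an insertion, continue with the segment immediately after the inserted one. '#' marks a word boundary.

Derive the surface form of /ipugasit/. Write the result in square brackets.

Rule 1 Final Vowel Deletion: no change — [ipugasit]
Rule 2 Intervocalic Voicing: [ipugasit] → [ibugazit]
Rule 3 Glottal Epenthesis: [ibugazit] → [hibugazit]

[hibugazit]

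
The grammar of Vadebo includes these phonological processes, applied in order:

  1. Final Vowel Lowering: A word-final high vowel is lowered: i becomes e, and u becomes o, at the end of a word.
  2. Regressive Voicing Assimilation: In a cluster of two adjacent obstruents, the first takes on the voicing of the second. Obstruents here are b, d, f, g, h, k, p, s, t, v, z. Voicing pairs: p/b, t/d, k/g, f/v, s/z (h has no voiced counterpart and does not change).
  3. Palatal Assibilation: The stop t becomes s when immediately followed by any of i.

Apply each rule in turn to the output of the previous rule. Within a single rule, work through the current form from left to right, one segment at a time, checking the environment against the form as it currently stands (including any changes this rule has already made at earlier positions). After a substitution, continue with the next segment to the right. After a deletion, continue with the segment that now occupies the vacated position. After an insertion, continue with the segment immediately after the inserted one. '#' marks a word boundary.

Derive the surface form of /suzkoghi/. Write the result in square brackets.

1 Final Vowel Lowering: [suzkoghi] → [suzkoghe]
2 Regressive Voicing Assimilation: [suzkoghe] → [suskokhe]
3 Palatal Assibilation: no change — [suskokhe]

[suskokhe]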